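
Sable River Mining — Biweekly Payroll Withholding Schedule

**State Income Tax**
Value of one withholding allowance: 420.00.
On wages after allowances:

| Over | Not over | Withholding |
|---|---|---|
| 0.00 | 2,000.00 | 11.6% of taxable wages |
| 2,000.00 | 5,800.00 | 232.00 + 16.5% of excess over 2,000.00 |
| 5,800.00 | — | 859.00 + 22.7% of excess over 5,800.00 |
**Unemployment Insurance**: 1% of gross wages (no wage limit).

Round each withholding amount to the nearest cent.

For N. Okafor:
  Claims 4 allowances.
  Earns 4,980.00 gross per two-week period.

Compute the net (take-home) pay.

4,483.70

State Income Tax: taxable = 4,980.00 − 4×420.00 = 3,300.00
  232.00 + 16.5% × (3,300.00 − 2,000.00) = 232.00 + 16.5% × 1,300.00 = 446.50
Unemployment Insurance: 1% × 4,980.00 = 49.80
Total withheld: 446.50 + 49.80 = 496.30
Net pay: 4,980.00 − 496.30 = 4,483.70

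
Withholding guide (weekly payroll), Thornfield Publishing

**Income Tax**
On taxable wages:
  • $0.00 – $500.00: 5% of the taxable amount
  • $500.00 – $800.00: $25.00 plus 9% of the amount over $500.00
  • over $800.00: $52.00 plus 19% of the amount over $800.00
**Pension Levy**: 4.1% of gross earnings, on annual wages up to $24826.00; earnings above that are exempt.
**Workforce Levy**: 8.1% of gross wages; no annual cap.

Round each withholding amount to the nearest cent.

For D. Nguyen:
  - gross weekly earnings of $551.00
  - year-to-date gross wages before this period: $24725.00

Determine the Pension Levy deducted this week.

Pension Levy: cap $24826.00 − YTD $24725.00 = $101.00 subject; 4.1% × $101.00 = $4.14

$4.14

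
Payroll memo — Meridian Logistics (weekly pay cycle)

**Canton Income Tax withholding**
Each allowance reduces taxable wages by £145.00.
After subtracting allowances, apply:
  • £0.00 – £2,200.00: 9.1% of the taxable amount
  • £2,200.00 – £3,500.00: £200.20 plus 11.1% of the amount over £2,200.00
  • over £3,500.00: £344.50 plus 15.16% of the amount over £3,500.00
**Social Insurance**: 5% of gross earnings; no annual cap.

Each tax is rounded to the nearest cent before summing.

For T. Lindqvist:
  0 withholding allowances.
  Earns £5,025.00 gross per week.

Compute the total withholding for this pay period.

£826.94

Canton Income Tax: taxable = £5,025.00
  £344.50 + 15.16% × (£5,025.00 − £3,500.00) = £344.50 + 15.16% × £1,525.00 = £575.69
Social Insurance: 5% × £5,025.00 = £251.25
Total: £575.69 + £251.25 = £826.94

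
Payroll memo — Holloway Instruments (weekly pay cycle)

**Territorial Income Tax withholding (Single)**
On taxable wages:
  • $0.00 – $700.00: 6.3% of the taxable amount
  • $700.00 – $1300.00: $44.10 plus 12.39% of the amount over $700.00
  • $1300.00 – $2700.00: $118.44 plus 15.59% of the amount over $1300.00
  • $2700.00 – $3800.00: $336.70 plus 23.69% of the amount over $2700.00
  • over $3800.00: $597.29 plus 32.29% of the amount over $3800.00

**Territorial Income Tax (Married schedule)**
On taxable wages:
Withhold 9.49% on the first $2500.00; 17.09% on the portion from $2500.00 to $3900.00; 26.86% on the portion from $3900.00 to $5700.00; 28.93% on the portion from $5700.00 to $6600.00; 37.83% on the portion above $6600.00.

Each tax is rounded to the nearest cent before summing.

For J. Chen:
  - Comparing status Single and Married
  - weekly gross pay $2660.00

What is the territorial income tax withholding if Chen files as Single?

$330.46

Territorial Income Tax (Single): taxable = $2660.00
  $118.44 + 15.59% × ($2660.00 − $1300.00) = $118.44 + 15.59% × $1360.00 = $330.46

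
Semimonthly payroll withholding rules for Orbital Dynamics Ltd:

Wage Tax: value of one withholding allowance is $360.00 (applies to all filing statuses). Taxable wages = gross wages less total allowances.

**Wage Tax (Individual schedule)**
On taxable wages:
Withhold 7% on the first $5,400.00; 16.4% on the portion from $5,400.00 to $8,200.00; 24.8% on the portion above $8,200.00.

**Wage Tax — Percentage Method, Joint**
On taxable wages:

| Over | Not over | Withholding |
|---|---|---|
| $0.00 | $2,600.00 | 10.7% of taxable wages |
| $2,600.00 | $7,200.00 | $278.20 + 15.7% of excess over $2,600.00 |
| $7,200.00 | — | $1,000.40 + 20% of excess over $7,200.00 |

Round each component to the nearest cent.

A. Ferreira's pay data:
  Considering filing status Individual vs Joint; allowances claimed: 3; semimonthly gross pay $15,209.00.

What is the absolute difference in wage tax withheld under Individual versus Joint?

$78.61

Wage Tax (Individual): taxable = $15,209.00 − 3×$360.00 = $14,129.00
  $837.20 + 24.8% × ($14,129.00 − $8,200.00) = $837.20 + 24.8% × $5,929.00 = $2,307.59
Wage Tax (Joint): taxable = $15,209.00 − 3×$360.00 = $14,129.00
  $1,000.40 + 20% × ($14,129.00 − $7,200.00) = $1,000.40 + 20% × $6,929.00 = $2,386.20
Difference: |$2,307.59 − $2,386.20| = $78.61 (higher under Joint)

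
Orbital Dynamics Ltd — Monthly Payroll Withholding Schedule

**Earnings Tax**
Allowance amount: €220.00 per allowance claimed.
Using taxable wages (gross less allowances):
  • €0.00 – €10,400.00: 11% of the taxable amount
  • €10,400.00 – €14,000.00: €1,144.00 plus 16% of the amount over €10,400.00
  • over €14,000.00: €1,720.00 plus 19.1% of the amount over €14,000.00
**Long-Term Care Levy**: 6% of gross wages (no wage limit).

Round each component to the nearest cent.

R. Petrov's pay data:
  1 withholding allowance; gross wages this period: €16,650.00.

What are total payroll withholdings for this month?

Earnings Tax: taxable = €16,650.00 − 1×€220.00 = €16,430.00
  €1,720.00 + 19.1% × (€16,430.00 − €14,000.00) = €1,720.00 + 19.1% × €2,430.00 = €2,184.13
Long-Term Care Levy: 6% × €16,650.00 = €999.00
Total: €2,184.13 + €999.00 = €3,183.13

€3,183.13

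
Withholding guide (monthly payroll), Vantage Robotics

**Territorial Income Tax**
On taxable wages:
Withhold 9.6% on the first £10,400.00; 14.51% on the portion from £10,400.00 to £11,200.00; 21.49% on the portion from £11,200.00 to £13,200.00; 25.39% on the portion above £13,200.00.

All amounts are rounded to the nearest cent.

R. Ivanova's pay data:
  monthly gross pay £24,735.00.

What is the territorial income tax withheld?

£4,473.02

Territorial Income Tax: taxable = £24,735.00
  £1,544.28 + 25.39% × (£24,735.00 − £13,200.00) = £1,544.28 + 25.39% × £11,535.00 = £4,473.02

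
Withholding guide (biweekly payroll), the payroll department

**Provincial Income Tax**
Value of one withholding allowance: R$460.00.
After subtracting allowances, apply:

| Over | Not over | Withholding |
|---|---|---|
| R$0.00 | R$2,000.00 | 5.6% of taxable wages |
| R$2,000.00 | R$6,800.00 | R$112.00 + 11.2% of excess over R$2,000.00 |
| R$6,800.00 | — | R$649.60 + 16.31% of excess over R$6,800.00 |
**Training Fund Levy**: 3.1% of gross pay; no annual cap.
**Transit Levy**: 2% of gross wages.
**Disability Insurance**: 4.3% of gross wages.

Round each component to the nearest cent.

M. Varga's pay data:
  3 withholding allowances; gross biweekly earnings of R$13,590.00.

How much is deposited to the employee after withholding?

Provincial Income Tax: taxable = R$13,590.00 − 3×R$460.00 = R$12,210.00
  R$649.60 + 16.31% × (R$12,210.00 − R$6,800.00) = R$649.60 + 16.31% × R$5,410.00 = R$1,531.97
Training Fund Levy: 3.1% × R$13,590.00 = R$421.29
Transit Levy: 2% × R$13,590.00 = R$271.80
Disability Insurance: 4.3% × R$13,590.00 = R$584.37
Total withheld: R$1,531.97 + R$421.29 + R$271.80 + R$584.37 = R$2,809.43
Net pay: R$13,590.00 − R$2,809.43 = R$10,780.57

R$10,780.57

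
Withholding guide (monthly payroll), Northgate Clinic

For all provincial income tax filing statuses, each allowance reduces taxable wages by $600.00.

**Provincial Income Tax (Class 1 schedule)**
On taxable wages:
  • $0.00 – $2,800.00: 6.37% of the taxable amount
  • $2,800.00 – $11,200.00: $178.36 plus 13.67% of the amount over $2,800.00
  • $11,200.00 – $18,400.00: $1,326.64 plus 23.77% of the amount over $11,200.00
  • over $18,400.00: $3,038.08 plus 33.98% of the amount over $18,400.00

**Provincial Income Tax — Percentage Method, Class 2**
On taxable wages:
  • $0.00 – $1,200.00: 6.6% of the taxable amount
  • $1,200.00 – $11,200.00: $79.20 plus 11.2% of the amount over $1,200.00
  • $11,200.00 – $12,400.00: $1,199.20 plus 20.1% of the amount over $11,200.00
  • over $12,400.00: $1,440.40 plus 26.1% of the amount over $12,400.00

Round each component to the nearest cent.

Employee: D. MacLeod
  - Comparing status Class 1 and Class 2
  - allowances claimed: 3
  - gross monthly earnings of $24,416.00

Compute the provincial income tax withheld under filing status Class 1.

Provincial Income Tax (Class 1): taxable = $24,416.00 − 3×$600.00 = $22,616.00
  $3,038.08 + 33.98% × ($22,616.00 − $18,400.00) = $3,038.08 + 33.98% × $4,216.00 = $4,470.68

$4,470.68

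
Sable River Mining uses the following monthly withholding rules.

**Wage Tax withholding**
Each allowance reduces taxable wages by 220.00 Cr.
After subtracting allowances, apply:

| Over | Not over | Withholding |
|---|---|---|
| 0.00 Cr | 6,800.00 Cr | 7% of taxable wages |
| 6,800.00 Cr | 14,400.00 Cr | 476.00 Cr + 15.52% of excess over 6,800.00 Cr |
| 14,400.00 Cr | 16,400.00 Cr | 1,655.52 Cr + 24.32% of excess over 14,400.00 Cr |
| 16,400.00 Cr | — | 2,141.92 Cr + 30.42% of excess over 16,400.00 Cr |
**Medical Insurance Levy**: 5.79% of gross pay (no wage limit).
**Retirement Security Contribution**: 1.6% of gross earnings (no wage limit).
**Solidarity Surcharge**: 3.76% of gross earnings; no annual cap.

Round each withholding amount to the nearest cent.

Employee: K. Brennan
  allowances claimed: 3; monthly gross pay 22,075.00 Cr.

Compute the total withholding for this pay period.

6,128.84 Cr

Wage Tax: taxable = 22,075.00 Cr − 3×220.00 Cr = 21,415.00 Cr
  2,141.92 Cr + 30.42% × (21,415.00 Cr − 16,400.00 Cr) = 2,141.92 Cr + 30.42% × 5,015.00 Cr = 3,667.48 Cr
Medical Insurance Levy: 5.79% × 22,075.00 Cr = 1,278.14 Cr
Retirement Security Contribution: 1.6% × 22,075.00 Cr = 353.20 Cr
Solidarity Surcharge: 3.76% × 22,075.00 Cr = 830.02 Cr
Total: 3,667.48 Cr + 1,278.14 Cr + 353.20 Cr + 830.02 Cr = 6,128.84 Cr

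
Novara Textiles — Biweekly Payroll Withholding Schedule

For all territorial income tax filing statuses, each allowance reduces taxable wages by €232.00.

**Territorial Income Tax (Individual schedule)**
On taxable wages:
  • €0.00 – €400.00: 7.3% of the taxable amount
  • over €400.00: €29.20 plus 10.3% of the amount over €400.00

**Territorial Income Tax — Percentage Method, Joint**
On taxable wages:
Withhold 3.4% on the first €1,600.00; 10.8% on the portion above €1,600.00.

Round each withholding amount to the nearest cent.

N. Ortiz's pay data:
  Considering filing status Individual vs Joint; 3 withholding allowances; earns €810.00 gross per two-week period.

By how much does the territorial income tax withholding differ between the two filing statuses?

€4.44

Territorial Income Tax (Individual): taxable = €810.00 − 3×€232.00 = €114.00
  7.3% × €114.00 = €8.32
Territorial Income Tax (Joint): taxable = €810.00 − 3×€232.00 = €114.00
  3.4% × €114.00 = €3.88
Difference: |€8.32 − €3.88| = €4.44 (higher under Individual)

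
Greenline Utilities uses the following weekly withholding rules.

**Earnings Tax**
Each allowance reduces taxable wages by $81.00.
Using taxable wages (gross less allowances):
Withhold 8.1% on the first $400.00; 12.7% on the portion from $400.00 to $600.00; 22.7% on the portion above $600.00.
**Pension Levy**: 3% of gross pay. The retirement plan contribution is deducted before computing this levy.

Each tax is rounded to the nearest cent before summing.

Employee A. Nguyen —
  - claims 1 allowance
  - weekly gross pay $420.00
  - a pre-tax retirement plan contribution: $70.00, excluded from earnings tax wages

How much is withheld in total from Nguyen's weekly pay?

$32.29

Earnings Tax: taxable = $420.00 − $70.00 − 1×$81.00 = $269.00
  8.1% × $269.00 = $21.79
Pension Levy: 3% × $350.00 = $10.50
Total: $21.79 + $10.50 = $32.29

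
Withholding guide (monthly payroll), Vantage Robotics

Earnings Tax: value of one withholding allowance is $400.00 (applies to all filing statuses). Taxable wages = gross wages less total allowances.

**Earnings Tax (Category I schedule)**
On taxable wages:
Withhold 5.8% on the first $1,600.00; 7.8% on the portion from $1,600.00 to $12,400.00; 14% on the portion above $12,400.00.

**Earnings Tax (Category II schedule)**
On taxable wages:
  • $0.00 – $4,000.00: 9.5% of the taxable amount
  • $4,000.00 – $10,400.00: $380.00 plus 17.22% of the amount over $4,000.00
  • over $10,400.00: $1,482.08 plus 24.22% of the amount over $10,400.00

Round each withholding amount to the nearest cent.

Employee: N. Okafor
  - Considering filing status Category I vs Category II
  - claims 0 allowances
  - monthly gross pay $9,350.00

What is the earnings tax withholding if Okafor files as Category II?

Earnings Tax (Category II): taxable = $9,350.00
  $380.00 + 17.22% × ($9,350.00 − $4,000.00) = $380.00 + 17.22% × $5,350.00 = $1,301.27

$1,301.27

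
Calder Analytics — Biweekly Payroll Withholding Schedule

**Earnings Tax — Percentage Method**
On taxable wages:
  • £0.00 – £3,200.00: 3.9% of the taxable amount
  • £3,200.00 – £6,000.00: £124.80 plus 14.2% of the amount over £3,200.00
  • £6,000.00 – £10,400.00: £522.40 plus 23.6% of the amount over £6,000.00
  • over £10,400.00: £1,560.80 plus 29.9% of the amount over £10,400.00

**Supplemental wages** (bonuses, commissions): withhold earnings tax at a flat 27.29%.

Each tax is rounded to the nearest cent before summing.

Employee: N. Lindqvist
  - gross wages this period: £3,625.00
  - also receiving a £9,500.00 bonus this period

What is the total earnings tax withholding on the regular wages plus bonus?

Earnings Tax: taxable = £3,625.00
  £124.80 + 14.2% × (£3,625.00 − £3,200.00) = £124.80 + 14.2% × £425.00 = £185.15
Supplemental (27.29% flat on bonus): 27.29% × £9,500.00 = £2,592.55
Total earnings tax: £185.15 + £2,592.55 = £2,777.70

£2,777.70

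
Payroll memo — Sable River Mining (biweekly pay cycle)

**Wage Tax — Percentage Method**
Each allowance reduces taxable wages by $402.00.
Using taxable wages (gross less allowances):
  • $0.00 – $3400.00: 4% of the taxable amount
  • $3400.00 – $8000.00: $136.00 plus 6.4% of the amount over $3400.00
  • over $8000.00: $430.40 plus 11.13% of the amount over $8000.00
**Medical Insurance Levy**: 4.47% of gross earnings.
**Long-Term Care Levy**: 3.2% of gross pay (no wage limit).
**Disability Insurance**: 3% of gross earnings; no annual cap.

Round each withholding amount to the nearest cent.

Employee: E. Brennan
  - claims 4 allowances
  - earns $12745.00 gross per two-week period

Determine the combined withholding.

$2139.44

Wage Tax: taxable = $12745.00 − 4×$402.00 = $11137.00
  $430.40 + 11.13% × ($11137.00 − $8000.00) = $430.40 + 11.13% × $3137.00 = $779.55
Medical Insurance Levy: 4.47% × $12745.00 = $569.70
Long-Term Care Levy: 3.2% × $12745.00 = $407.84
Disability Insurance: 3% × $12745.00 = $382.35
Total: $779.55 + $569.70 + $407.84 + $382.35 = $2139.44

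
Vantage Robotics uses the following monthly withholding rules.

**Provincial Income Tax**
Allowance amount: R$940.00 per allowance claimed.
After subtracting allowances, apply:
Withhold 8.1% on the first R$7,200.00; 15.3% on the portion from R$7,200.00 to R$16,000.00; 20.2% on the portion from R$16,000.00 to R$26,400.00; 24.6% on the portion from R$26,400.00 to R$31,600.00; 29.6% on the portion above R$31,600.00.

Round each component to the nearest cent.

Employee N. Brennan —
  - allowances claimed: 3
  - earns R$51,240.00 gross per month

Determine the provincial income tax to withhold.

R$10,288.32

Provincial Income Tax: taxable = R$51,240.00 − 3×R$940.00 = R$48,420.00
  R$5,309.60 + 29.6% × (R$48,420.00 − R$31,600.00) = R$5,309.60 + 29.6% × R$16,820.00 = R$10,288.32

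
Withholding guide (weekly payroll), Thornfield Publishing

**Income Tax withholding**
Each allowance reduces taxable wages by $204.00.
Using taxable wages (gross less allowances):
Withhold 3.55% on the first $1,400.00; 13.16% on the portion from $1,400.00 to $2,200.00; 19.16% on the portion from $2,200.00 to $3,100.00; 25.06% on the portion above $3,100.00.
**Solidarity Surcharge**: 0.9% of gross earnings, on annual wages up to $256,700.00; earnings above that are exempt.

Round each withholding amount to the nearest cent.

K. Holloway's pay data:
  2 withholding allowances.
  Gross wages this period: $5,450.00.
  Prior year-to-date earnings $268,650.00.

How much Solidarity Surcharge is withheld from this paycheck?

$0.00

Solidarity Surcharge: YTD $268,650.00 ≥ cap $256,700.00 → $0.00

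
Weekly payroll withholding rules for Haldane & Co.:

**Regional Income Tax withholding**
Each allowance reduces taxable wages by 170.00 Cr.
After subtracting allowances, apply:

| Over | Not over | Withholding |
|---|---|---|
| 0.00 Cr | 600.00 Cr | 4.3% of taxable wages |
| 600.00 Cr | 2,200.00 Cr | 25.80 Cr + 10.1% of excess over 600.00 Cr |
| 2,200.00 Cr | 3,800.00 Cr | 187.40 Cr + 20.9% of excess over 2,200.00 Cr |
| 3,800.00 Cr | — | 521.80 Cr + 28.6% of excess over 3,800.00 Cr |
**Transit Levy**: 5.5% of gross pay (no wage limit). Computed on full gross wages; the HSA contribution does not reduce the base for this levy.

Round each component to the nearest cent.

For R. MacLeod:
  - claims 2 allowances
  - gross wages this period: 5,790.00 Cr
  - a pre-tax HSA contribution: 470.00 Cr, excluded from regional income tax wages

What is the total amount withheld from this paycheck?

1,177.73 Cr

Regional Income Tax: taxable = 5,790.00 Cr − 470.00 Cr − 2×170.00 Cr = 4,980.00 Cr
  521.80 Cr + 28.6% × (4,980.00 Cr − 3,800.00 Cr) = 521.80 Cr + 28.6% × 1,180.00 Cr = 859.28 Cr
Transit Levy: 5.5% × 5,790.00 Cr = 318.45 Cr
Total: 859.28 Cr + 318.45 Cr = 1,177.73 Cr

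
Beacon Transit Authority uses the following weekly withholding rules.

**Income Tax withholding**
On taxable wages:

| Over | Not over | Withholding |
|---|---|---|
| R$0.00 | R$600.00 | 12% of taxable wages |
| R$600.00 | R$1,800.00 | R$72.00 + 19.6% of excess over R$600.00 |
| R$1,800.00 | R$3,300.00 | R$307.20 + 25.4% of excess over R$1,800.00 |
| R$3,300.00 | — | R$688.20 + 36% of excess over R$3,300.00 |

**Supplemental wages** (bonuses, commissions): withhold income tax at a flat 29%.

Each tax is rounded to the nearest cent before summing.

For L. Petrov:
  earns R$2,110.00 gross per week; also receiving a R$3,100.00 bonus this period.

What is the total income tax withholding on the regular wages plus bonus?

Income Tax: taxable = R$2,110.00
  R$307.20 + 25.4% × (R$2,110.00 − R$1,800.00) = R$307.20 + 25.4% × R$310.00 = R$385.94
Supplemental (29% flat on bonus): 29% × R$3,100.00 = R$899.00
Total income tax: R$385.94 + R$899.00 = R$1,284.94

R$1,284.94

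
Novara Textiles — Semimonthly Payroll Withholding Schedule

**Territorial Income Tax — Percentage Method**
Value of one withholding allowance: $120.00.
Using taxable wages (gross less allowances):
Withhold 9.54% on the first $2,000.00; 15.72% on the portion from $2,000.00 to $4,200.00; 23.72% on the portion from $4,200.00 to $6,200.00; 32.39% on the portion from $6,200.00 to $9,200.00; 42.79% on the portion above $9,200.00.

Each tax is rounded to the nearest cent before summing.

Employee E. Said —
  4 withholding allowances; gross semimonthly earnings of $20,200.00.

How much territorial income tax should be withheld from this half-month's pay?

Territorial Income Tax: taxable = $20,200.00 − 4×$120.00 = $19,720.00
  $1,982.74 + 42.79% × ($19,720.00 − $9,200.00) = $1,982.74 + 42.79% × $10,520.00 = $6,484.25

$6,484.25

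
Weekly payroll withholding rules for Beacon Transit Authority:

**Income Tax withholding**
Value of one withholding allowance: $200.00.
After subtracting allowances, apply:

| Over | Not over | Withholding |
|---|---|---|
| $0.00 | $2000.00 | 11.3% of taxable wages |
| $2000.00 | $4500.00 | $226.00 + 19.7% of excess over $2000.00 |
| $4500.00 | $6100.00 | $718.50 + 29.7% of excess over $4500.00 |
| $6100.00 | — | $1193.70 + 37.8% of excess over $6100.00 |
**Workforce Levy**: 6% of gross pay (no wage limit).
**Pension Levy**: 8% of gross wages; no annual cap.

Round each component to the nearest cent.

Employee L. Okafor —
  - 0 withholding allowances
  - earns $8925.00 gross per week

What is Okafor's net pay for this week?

Income Tax: taxable = $8925.00
  $1193.70 + 37.8% × ($8925.00 − $6100.00) = $1193.70 + 37.8% × $2825.00 = $2261.55
Workforce Levy: 6% × $8925.00 = $535.50
Pension Levy: 8% × $8925.00 = $714.00
Total withheld: $2261.55 + $535.50 + $714.00 = $3511.05
Net pay: $8925.00 − $3511.05 = $5413.95

$5413.95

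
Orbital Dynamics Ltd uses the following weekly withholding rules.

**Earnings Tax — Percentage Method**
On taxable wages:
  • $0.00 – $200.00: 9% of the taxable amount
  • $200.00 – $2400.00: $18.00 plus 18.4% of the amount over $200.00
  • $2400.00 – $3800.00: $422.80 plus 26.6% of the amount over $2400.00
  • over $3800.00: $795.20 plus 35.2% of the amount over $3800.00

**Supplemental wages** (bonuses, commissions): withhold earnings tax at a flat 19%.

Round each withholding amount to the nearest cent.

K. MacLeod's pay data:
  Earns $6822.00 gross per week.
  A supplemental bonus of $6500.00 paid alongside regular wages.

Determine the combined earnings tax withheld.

$3093.94

Earnings Tax: taxable = $6822.00
  $795.20 + 35.2% × ($6822.00 − $3800.00) = $795.20 + 35.2% × $3022.00 = $1858.94
Supplemental (19% flat on bonus): 19% × $6500.00 = $1235.00
Total earnings tax: $1858.94 + $1235.00 = $3093.94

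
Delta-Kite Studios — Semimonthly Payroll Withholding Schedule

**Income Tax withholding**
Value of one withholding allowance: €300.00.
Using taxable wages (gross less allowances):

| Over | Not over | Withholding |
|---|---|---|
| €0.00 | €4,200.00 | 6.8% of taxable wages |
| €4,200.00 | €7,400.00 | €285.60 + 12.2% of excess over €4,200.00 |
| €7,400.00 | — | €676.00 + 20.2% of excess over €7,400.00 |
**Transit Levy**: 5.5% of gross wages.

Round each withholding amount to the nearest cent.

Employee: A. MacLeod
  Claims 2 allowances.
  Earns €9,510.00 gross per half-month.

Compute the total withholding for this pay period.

Income Tax: taxable = €9,510.00 − 2×€300.00 = €8,910.00
  €676.00 + 20.2% × (€8,910.00 − €7,400.00) = €676.00 + 20.2% × €1,510.00 = €981.02
Transit Levy: 5.5% × €9,510.00 = €523.05
Total: €981.02 + €523.05 = €1,504.07

€1,504.07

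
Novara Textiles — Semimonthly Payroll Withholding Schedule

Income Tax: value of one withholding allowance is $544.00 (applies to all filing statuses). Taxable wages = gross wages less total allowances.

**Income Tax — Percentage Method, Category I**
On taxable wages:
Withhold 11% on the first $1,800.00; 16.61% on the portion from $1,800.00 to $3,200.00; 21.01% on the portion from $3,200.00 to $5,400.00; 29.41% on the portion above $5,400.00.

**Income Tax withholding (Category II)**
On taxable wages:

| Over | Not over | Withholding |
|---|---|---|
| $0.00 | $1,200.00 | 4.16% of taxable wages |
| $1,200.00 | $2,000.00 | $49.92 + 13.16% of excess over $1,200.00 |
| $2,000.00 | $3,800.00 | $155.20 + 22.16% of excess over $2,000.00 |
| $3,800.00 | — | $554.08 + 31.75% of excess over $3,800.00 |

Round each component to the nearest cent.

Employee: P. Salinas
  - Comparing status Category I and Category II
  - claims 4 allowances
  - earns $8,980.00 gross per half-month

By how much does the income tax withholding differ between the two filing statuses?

Income Tax (Category I): taxable = $8,980.00 − 4×$544.00 = $6,804.00
  $892.76 + 29.41% × ($6,804.00 − $5,400.00) = $892.76 + 29.41% × $1,404.00 = $1,305.68
Income Tax (Category II): taxable = $8,980.00 − 4×$544.00 = $6,804.00
  $554.08 + 31.75% × ($6,804.00 − $3,800.00) = $554.08 + 31.75% × $3,004.00 = $1,507.85
Difference: |$1,305.68 − $1,507.85| = $202.17 (higher under Category II)

$202.17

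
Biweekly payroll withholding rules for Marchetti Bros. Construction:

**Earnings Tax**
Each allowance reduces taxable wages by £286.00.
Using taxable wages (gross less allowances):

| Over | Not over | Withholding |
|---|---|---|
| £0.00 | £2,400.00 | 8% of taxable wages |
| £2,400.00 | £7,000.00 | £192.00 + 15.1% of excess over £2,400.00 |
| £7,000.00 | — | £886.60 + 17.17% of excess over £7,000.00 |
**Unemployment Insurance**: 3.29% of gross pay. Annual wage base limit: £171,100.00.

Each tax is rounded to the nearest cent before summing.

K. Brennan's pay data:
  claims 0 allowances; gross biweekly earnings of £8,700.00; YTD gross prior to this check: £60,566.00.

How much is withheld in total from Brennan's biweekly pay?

Earnings Tax: taxable = £8,700.00
  £886.60 + 17.17% × (£8,700.00 − £7,000.00) = £886.60 + 17.17% × £1,700.00 = £1,178.49
Unemployment Insurance: 3.29% × £8,700.00 = £286.23
Total: £1,178.49 + £286.23 = £1,464.72

£1,464.72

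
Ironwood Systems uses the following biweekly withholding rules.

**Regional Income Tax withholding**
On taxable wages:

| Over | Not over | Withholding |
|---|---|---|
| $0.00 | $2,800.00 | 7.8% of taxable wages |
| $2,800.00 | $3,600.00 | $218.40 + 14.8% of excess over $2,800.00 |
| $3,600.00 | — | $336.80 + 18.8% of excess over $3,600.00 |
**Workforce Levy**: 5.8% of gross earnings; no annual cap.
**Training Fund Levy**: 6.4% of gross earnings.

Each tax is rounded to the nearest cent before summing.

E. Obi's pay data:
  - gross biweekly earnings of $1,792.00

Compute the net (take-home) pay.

Regional Income Tax: taxable = $1,792.00
  7.8% × $1,792.00 = $139.78
Workforce Levy: 5.8% × $1,792.00 = $103.94
Training Fund Levy: 6.4% × $1,792.00 = $114.69
Total withheld: $139.78 + $103.94 + $114.69 = $358.41
Net pay: $1,792.00 − $358.41 = $1,433.59

$1,433.59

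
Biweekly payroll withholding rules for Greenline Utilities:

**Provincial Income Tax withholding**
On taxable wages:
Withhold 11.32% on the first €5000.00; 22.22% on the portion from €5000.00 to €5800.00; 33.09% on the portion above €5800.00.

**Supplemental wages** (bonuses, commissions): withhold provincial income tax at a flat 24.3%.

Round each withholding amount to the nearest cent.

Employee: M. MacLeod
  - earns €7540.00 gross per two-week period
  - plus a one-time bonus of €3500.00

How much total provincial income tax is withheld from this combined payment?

Provincial Income Tax: taxable = €7540.00
  €743.76 + 33.09% × (€7540.00 − €5800.00) = €743.76 + 33.09% × €1740.00 = €1319.53
Supplemental (24.3% flat on bonus): 24.3% × €3500.00 = €850.50
Total provincial income tax: €1319.53 + €850.50 = €2170.03

€2170.03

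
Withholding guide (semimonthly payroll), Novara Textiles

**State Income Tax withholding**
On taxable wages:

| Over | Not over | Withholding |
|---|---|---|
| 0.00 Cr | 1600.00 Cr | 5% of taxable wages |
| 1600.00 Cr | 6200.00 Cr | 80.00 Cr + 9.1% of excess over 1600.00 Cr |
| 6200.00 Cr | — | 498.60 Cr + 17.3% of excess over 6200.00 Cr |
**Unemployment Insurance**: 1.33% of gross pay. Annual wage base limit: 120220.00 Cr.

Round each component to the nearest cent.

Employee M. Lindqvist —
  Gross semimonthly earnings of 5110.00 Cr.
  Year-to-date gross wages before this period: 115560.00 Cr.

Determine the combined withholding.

461.39 Cr

State Income Tax: taxable = 5110.00 Cr
  80.00 Cr + 9.1% × (5110.00 Cr − 1600.00 Cr) = 80.00 Cr + 9.1% × 3510.00 Cr = 399.41 Cr
Unemployment Insurance: cap 120220.00 Cr − YTD 115560.00 Cr = 4660.00 Cr subject; 1.33% × 4660.00 Cr = 61.98 Cr
Total: 399.41 Cr + 61.98 Cr = 461.39 Cr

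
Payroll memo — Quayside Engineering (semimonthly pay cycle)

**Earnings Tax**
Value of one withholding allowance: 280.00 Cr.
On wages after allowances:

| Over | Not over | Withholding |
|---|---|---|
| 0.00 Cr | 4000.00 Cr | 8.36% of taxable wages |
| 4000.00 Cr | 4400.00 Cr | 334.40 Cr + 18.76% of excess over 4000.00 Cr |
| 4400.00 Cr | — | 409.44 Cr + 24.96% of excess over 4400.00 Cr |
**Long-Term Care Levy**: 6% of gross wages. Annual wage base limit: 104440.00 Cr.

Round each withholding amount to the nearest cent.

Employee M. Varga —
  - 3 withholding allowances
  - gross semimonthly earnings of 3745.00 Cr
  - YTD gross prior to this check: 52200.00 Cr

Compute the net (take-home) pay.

Earnings Tax: taxable = 3745.00 Cr − 3×280.00 Cr = 2905.00 Cr
  8.36% × 2905.00 Cr = 242.86 Cr
Long-Term Care Levy: 6% × 3745.00 Cr = 224.70 Cr
Total withheld: 242.86 Cr + 224.70 Cr = 467.56 Cr
Net pay: 3745.00 Cr − 467.56 Cr = 3277.44 Cr

3277.44 Cr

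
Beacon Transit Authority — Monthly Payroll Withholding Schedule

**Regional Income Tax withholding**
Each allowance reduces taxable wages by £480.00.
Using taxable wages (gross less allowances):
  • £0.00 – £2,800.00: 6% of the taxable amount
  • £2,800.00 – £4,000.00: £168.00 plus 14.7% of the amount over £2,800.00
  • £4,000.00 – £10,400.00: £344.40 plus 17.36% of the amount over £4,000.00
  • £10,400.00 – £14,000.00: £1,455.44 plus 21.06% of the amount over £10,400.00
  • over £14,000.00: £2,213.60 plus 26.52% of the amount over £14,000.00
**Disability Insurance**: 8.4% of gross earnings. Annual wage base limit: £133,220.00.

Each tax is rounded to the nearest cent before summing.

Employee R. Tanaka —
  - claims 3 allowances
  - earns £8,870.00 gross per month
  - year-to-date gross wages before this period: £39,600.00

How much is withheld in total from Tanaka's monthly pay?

Regional Income Tax: taxable = £8,870.00 − 3×£480.00 = £7,430.00
  £344.40 + 17.36% × (£7,430.00 − £4,000.00) = £344.40 + 17.36% × £3,430.00 = £939.85
Disability Insurance: 8.4% × £8,870.00 = £745.08
Total: £939.85 + £745.08 = £1,684.93

£1,684.93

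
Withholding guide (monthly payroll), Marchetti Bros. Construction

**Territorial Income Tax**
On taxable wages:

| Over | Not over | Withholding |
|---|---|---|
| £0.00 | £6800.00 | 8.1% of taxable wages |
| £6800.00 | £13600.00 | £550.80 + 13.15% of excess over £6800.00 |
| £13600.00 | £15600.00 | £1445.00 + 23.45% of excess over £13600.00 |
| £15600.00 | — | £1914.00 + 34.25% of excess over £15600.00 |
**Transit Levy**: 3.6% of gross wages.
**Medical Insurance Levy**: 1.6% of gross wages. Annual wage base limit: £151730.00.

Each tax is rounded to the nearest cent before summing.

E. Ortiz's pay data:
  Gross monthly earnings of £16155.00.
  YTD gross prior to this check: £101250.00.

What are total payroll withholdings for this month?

£2944.15

Territorial Income Tax: taxable = £16155.00
  £1914.00 + 34.25% × (£16155.00 − £15600.00) = £1914.00 + 34.25% × £555.00 = £2104.09
Transit Levy: 3.6% × £16155.00 = £581.58
Medical Insurance Levy: 1.6% × £16155.00 = £258.48
Total: £2104.09 + £581.58 + £258.48 = £2944.15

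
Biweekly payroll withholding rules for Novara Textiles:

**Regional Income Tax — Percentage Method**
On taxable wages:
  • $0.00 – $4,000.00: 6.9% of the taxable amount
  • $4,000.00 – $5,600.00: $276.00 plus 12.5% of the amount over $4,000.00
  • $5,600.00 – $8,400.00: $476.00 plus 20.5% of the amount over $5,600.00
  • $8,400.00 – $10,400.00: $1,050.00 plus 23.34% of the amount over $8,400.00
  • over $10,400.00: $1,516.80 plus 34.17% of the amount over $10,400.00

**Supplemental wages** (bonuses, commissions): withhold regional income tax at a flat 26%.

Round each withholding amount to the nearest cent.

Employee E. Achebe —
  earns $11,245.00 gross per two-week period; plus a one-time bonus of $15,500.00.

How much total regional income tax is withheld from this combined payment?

$5,835.54

Regional Income Tax: taxable = $11,245.00
  $1,516.80 + 34.17% × ($11,245.00 − $10,400.00) = $1,516.80 + 34.17% × $845.00 = $1,805.54
Supplemental (26% flat on bonus): 26% × $15,500.00 = $4,030.00
Total regional income tax: $1,805.54 + $4,030.00 = $5,835.54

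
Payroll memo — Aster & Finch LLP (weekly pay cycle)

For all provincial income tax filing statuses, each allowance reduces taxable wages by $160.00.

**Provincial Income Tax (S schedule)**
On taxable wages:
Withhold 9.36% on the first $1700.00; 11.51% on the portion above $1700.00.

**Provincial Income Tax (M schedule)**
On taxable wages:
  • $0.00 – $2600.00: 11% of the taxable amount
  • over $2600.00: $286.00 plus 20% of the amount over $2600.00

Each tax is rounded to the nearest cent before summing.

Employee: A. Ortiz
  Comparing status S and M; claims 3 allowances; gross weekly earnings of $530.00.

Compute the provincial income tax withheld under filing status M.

Provincial Income Tax (M): taxable = $530.00 − 3×$160.00 = $50.00
  11% × $50.00 = $5.50

$5.50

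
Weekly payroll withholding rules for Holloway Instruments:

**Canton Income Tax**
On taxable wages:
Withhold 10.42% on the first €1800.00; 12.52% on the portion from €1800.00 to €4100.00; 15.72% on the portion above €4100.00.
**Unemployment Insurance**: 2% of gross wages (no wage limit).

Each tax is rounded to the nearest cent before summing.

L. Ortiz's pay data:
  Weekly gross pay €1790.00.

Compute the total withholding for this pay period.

Canton Income Tax: taxable = €1790.00
  10.42% × €1790.00 = €186.52
Unemployment Insurance: 2% × €1790.00 = €35.80
Total: €186.52 + €35.80 = €222.32

€222.32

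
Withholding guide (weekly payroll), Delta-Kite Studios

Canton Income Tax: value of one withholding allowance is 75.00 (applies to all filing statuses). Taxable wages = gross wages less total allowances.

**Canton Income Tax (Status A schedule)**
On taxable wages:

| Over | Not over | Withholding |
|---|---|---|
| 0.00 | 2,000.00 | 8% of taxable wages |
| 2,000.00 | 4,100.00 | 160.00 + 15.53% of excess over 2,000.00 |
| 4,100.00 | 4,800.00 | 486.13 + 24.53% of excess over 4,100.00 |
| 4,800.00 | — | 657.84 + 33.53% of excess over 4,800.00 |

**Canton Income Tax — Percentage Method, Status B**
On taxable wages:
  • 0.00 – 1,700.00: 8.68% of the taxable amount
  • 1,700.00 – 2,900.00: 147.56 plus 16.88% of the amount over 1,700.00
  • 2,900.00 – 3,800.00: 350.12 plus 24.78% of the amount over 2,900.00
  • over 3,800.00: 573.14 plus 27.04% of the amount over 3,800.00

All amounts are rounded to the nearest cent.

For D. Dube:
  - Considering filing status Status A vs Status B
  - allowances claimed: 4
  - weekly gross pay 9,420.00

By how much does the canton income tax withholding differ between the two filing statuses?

Canton Income Tax (Status A): taxable = 9,420.00 − 4×75.00 = 9,120.00
  657.84 + 33.53% × (9,120.00 − 4,800.00) = 657.84 + 33.53% × 4,320.00 = 2,106.34
Canton Income Tax (Status B): taxable = 9,420.00 − 4×75.00 = 9,120.00
  573.14 + 27.04% × (9,120.00 − 3,800.00) = 573.14 + 27.04% × 5,320.00 = 2,011.67
Difference: |2,106.34 − 2,011.67| = 94.67 (higher under Status A)

94.67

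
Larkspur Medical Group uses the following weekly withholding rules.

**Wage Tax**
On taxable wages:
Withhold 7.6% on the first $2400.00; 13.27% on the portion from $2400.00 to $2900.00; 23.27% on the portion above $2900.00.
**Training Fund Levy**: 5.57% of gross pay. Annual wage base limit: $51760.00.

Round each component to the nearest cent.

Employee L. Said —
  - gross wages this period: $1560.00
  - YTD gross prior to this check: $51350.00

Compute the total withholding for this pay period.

$141.40

Wage Tax: taxable = $1560.00
  7.6% × $1560.00 = $118.56
Training Fund Levy: cap $51760.00 − YTD $51350.00 = $410.00 subject; 5.57% × $410.00 = $22.84
Total: $118.56 + $22.84 = $141.40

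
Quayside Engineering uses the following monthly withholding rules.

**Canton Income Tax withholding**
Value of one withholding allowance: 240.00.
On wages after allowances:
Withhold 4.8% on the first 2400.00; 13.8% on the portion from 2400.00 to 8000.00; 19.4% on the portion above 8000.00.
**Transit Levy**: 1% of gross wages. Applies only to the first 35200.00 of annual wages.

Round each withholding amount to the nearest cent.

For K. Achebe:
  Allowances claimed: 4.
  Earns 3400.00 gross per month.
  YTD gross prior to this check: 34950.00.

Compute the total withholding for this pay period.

123.22

Canton Income Tax: taxable = 3400.00 − 4×240.00 = 2440.00
  115.20 + 13.8% × (2440.00 − 2400.00) = 115.20 + 13.8% × 40.00 = 120.72
Transit Levy: cap 35200.00 − YTD 34950.00 = 250.00 subject; 1% × 250.00 = 2.50
Total: 120.72 + 2.50 = 123.22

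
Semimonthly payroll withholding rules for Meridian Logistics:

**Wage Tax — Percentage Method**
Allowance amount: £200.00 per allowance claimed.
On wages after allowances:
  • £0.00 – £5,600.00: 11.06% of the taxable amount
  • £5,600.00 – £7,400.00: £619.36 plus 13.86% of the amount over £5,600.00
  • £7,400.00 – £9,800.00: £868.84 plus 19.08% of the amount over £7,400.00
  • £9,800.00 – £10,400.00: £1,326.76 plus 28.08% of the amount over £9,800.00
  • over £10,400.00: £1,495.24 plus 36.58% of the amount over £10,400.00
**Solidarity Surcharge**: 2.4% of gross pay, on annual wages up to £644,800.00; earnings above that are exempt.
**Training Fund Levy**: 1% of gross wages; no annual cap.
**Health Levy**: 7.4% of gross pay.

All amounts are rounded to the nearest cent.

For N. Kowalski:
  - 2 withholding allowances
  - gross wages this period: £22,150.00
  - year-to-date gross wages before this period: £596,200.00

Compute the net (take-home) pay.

£14,110.73

Wage Tax: taxable = £22,150.00 − 2×£200.00 = £21,750.00
  £1,495.24 + 36.58% × (£21,750.00 − £10,400.00) = £1,495.24 + 36.58% × £11,350.00 = £5,647.07
Solidarity Surcharge: 2.4% × £22,150.00 = £531.60
Training Fund Levy: 1% × £22,150.00 = £221.50
Health Levy: 7.4% × £22,150.00 = £1,639.10
Total withheld: £5,647.07 + £531.60 + £221.50 + £1,639.10 = £8,039.27
Net pay: £22,150.00 − £8,039.27 = £14,110.73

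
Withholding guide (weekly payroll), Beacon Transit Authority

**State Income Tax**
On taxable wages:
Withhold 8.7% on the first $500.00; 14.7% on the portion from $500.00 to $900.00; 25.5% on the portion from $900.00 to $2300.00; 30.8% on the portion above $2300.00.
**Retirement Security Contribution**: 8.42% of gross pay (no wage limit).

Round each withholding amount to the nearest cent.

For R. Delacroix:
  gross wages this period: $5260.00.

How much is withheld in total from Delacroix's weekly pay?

State Income Tax: taxable = $5260.00
  $459.30 + 30.8% × ($5260.00 − $2300.00) = $459.30 + 30.8% × $2960.00 = $1370.98
Retirement Security Contribution: 8.42% × $5260.00 = $442.89
Total: $1370.98 + $442.89 = $1813.87

$1813.87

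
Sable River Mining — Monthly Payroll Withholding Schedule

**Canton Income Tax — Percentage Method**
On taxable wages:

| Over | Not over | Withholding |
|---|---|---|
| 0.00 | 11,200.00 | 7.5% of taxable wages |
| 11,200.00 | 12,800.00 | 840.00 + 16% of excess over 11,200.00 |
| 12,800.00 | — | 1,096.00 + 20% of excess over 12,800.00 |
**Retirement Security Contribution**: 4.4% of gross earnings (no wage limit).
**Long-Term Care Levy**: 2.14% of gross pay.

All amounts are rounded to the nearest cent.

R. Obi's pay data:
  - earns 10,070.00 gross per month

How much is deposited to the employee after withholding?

Canton Income Tax: taxable = 10,070.00
  7.5% × 10,070.00 = 755.25
Retirement Security Contribution: 4.4% × 10,070.00 = 443.08
Long-Term Care Levy: 2.14% × 10,070.00 = 215.50
Total withheld: 755.25 + 443.08 + 215.50 = 1,413.83
Net pay: 10,070.00 − 1,413.83 = 8,656.17

8,656.17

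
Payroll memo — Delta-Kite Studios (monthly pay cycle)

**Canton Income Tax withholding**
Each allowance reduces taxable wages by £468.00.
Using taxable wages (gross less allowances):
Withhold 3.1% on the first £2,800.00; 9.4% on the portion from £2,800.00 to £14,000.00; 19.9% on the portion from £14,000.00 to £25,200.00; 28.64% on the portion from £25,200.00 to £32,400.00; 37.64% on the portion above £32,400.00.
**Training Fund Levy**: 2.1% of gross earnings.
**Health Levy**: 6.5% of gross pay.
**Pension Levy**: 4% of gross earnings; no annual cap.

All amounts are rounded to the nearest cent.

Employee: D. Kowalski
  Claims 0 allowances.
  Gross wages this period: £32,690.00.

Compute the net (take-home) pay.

£23,031.42

Canton Income Tax: taxable = £32,690.00
  £5,430.48 + 37.64% × (£32,690.00 − £32,400.00) = £5,430.48 + 37.64% × £290.00 = £5,539.64
Training Fund Levy: 2.1% × £32,690.00 = £686.49
Health Levy: 6.5% × £32,690.00 = £2,124.85
Pension Levy: 4% × £32,690.00 = £1,307.60
Total withheld: £5,539.64 + £686.49 + £2,124.85 + £1,307.60 = £9,658.58
Net pay: £32,690.00 − £9,658.58 = £23,031.42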